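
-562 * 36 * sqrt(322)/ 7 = -20232 * sqrt(322)/ 7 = -51864.32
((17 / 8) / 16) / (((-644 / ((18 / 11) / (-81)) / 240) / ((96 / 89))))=170 / 157619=0.00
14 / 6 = 7 / 3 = 2.33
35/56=5/8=0.62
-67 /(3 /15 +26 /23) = -7705 /153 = -50.36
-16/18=-8/9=-0.89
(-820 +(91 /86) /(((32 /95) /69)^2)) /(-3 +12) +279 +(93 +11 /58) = 5214.47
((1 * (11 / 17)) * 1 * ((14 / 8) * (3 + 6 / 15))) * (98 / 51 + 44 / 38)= 57442 / 4845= 11.86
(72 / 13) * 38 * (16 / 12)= 3648 / 13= 280.62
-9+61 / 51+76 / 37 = -10850 / 1887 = -5.75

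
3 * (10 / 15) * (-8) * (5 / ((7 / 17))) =-1360 / 7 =-194.29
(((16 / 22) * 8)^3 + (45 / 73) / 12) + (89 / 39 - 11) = 2853932827 / 15157428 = 188.29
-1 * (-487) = 487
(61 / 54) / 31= 61 / 1674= 0.04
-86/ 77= -1.12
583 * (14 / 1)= 8162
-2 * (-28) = 56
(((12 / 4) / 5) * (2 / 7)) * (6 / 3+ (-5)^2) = 162 / 35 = 4.63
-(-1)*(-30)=-30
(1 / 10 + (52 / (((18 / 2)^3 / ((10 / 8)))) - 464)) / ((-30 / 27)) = 3381181 / 8100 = 417.43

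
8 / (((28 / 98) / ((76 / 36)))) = 532 / 9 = 59.11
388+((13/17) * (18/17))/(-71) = 7961138/20519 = 387.99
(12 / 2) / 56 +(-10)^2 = 2803 / 28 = 100.11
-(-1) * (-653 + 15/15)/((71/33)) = -21516/71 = -303.04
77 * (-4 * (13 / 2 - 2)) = -1386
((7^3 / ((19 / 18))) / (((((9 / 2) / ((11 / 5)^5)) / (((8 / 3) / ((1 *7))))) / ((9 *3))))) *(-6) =-13636510272 / 59375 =-229667.54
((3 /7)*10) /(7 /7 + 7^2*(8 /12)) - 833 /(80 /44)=-6476441 /14140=-458.02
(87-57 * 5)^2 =39204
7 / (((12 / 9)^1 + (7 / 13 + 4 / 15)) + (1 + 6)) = 455 / 594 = 0.77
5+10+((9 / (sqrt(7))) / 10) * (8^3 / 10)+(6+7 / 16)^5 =1152 * sqrt(7) / 175+11608469383 / 1048576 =11088.12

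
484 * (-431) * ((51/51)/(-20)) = 52151/5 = 10430.20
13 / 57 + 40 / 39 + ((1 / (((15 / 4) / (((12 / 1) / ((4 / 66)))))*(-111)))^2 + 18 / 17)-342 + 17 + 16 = -132125328782 / 431132325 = -306.46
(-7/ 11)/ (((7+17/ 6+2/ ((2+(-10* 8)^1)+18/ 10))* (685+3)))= -889/ 9425944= -0.00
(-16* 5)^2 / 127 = 6400 / 127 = 50.39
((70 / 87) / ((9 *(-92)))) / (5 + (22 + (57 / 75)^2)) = -0.00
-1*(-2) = 2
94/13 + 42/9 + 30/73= 35042/2847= 12.31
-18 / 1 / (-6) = 3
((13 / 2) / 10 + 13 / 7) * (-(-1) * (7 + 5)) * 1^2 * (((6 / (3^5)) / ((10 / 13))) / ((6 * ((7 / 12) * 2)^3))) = 0.10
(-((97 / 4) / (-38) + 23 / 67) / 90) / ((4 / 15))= 1001 / 81472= 0.01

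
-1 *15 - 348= -363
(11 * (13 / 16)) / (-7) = -143 / 112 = -1.28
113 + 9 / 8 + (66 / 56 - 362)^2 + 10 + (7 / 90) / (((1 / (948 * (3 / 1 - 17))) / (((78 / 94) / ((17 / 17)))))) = 23851648977 / 184240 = 129459.67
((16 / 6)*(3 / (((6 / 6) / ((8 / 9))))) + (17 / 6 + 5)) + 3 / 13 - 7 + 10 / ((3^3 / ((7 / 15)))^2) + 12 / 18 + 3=10102843 / 852930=11.84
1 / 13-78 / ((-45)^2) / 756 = 254981 / 3316950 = 0.08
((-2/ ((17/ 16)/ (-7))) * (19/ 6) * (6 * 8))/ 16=2128/ 17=125.18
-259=-259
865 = 865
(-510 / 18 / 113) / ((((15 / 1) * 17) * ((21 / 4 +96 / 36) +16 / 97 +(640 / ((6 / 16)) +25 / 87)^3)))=-28388796 / 143593042680880617991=-0.00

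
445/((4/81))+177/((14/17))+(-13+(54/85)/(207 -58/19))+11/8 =169962498081/18445000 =9214.56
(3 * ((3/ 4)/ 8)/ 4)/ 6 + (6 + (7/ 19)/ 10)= 6.05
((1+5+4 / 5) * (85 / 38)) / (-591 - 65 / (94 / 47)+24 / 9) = -0.02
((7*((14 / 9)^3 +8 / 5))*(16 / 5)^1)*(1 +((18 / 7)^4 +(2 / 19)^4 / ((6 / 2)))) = 13132835162796544 / 2443978131525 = 5373.55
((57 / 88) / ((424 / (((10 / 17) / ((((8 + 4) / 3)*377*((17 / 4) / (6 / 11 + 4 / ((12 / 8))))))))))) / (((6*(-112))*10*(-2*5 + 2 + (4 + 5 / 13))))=19 / 1024939711488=0.00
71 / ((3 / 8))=189.33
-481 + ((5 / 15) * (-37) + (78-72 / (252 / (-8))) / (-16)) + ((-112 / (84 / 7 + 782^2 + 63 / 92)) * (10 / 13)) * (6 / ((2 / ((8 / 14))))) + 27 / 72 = -3059438794901 / 6143742150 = -497.98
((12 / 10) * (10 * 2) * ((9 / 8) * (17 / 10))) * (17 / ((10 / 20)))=7803 / 5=1560.60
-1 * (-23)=23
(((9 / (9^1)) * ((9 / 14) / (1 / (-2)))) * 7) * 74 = -666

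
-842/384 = -421/192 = -2.19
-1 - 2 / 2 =-2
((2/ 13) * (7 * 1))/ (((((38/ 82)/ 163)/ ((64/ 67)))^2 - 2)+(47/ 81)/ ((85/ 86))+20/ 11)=193966860131573760/ 72992948172365819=2.66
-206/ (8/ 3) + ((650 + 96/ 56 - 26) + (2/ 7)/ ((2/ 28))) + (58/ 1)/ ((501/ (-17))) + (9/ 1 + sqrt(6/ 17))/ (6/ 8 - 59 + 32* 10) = 4* sqrt(102)/ 17799 + 2695272325/ 4895772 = 550.53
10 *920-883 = 8317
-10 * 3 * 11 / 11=-30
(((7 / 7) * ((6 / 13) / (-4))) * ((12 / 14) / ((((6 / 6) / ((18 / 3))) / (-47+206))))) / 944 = -4293 / 42952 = -0.10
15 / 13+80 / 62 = 985 / 403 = 2.44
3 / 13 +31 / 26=37 / 26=1.42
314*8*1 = 2512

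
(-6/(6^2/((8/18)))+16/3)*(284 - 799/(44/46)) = -287053/99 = -2899.53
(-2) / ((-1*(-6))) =-1 / 3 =-0.33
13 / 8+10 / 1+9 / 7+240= 14163 / 56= 252.91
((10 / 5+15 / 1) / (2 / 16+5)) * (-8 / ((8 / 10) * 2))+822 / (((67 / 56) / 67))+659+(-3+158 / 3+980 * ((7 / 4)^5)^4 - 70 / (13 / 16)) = 31279518041097815027179 / 439529773203456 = 71165868.50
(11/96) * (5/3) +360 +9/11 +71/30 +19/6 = 5806033/15840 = 366.54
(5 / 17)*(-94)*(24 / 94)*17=-120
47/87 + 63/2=5575/174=32.04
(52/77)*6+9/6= 855/154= 5.55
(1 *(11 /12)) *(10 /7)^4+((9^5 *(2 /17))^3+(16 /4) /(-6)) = 3954756865311189750 /11796113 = 335259323584.91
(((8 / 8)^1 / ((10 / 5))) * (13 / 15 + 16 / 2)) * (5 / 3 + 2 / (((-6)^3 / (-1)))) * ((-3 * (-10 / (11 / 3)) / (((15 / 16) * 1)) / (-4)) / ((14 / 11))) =-3439 / 270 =-12.74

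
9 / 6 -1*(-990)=991.50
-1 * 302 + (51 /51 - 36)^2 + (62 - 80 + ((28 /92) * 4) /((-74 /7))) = 904.88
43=43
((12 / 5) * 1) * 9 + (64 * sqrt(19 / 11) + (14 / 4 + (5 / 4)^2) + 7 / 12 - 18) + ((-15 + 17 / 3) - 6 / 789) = 84.02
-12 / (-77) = 0.16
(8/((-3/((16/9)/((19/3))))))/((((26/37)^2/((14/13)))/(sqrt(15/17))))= -613312 * sqrt(255)/6386679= -1.53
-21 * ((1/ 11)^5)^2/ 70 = -3/ 259374246010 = -0.00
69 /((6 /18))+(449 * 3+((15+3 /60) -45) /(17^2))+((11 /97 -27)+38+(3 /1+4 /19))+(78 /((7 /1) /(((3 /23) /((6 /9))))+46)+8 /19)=1538256113061 /980033680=1569.60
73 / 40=1.82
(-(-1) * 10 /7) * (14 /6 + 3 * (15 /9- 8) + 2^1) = -440 /21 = -20.95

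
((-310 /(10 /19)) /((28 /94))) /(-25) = 27683 /350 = 79.09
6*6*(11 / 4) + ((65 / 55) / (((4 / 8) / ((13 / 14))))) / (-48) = 365735 / 3696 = 98.95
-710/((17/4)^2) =-11360/289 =-39.31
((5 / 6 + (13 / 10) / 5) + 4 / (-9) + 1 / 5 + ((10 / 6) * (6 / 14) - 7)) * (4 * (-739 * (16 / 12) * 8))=809991296 / 4725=171426.73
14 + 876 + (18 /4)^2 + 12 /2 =3665 /4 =916.25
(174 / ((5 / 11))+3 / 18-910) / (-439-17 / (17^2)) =268787 / 223920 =1.20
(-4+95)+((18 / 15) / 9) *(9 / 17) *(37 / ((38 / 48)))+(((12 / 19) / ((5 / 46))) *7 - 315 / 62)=13006097 / 100130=129.89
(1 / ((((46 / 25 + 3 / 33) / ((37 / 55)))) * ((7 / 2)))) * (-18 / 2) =-0.90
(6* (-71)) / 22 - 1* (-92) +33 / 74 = 59489 / 814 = 73.08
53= 53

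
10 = 10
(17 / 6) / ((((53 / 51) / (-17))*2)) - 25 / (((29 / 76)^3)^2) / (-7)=1000853052620289 / 882717808364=1133.83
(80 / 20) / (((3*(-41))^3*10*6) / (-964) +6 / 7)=6748 / 195392481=0.00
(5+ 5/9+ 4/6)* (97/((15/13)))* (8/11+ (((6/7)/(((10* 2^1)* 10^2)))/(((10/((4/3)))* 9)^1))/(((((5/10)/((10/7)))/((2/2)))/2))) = 4449029936/11694375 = 380.44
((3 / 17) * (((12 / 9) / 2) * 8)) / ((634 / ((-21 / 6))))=-28 / 5389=-0.01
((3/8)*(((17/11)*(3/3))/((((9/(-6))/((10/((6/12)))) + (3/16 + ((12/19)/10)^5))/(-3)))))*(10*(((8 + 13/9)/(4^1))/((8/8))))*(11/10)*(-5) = 55905672734375/27856362582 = 2006.93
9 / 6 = 3 / 2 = 1.50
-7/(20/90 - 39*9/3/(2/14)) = 63/7369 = 0.01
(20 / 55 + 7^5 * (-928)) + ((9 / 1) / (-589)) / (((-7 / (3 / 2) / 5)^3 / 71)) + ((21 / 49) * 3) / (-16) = -15596894.38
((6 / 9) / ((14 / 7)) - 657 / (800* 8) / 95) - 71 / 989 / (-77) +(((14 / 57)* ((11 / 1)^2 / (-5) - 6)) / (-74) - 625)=-624.57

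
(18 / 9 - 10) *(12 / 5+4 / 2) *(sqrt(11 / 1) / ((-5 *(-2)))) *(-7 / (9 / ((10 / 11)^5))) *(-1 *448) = -100352000 *sqrt(11) / 131769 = -2525.86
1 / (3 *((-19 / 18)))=-6 / 19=-0.32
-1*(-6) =6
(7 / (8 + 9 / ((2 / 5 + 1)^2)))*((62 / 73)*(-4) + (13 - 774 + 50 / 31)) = -592080083 / 1396271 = -424.04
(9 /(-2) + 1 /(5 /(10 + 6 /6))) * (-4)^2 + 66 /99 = -542 /15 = -36.13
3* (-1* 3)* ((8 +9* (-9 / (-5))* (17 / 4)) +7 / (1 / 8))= -23913 / 20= -1195.65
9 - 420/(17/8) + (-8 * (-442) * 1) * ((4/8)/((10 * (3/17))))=813.22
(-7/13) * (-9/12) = 0.40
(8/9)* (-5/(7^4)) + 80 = 1728680/21609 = 80.00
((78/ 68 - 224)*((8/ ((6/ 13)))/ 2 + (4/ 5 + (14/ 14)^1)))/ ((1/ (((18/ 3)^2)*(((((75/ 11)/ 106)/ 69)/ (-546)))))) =5947945/ 41487446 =0.14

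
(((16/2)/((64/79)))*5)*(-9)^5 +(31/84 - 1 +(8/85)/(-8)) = -41633982853/14280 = -2915545.02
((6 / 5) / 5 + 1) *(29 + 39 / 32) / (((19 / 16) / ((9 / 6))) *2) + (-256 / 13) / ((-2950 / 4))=69054901 / 2914600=23.69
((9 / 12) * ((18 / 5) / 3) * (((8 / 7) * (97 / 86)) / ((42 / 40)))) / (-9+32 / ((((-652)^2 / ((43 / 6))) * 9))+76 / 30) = -4175052660 / 24435428927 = -0.17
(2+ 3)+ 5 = 10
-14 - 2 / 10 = -71 / 5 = -14.20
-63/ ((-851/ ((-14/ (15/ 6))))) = -1764/ 4255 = -0.41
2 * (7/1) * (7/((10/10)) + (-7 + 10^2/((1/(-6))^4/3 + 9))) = 777600/4999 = 155.55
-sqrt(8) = -2 * sqrt(2) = -2.83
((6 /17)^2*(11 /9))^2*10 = 19360 /83521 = 0.23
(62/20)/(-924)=-31/9240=-0.00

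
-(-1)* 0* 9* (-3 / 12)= 0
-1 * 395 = -395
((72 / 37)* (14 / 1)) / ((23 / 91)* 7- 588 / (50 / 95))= -65520 / 2682611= -0.02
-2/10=-1/5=-0.20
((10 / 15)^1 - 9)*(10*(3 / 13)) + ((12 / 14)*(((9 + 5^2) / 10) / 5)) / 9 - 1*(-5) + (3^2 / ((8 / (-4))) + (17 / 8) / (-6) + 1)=-1967803 / 109200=-18.02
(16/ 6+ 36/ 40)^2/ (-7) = -11449/ 6300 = -1.82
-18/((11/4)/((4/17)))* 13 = -3744/187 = -20.02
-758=-758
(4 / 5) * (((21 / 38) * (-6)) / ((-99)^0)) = -252 / 95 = -2.65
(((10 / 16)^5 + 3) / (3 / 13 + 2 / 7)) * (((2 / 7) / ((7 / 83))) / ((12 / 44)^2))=13242468811 / 48513024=272.97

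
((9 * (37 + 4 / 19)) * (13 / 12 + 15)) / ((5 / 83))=33976299 / 380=89411.31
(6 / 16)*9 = 27 / 8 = 3.38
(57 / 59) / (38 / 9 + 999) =0.00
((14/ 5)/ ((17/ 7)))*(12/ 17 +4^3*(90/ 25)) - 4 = 1896212/ 7225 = 262.45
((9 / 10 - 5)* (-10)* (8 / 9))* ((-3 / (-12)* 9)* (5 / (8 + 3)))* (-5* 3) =-559.09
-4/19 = -0.21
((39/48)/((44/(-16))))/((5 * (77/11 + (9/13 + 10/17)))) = -0.01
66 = 66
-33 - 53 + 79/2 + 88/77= -635/14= -45.36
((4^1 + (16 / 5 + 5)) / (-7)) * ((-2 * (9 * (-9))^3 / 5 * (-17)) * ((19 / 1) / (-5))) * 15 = -62825892138 / 175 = -359005097.93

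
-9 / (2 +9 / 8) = -72 / 25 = -2.88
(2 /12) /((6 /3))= 1 /12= 0.08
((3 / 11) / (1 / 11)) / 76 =3 / 76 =0.04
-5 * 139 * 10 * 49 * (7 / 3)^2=-16686950 / 9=-1854105.56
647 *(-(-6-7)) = 8411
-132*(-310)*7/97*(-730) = -209101200/97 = -2155682.47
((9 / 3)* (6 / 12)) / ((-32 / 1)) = -3 / 64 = -0.05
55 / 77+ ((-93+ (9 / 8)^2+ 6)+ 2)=-37193 / 448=-83.02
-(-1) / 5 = 1 / 5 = 0.20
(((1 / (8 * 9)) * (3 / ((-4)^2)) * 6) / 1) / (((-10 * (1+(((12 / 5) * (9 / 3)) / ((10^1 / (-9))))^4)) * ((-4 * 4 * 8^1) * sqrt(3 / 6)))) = 78125 * sqrt(2) / 11290839629824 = 0.00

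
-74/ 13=-5.69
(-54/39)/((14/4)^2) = -72/637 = -0.11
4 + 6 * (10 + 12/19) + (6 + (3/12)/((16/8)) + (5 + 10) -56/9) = 113123/1368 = 82.69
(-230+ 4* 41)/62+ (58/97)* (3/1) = 2193/3007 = 0.73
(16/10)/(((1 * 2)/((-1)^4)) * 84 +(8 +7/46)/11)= 4048/426915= 0.01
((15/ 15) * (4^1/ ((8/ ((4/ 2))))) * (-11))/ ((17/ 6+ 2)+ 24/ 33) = -726/ 367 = -1.98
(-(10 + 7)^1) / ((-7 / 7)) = 17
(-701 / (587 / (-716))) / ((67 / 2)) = 1003832 / 39329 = 25.52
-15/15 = -1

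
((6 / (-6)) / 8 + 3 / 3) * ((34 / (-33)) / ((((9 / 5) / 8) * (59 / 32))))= -38080 / 17523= -2.17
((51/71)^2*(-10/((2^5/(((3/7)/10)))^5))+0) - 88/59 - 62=-106493858355494293930537/1677292483442114560000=-63.49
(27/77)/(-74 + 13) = -27/4697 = -0.01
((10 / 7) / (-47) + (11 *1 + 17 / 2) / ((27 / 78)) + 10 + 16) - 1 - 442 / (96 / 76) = -1060487 / 3948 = -268.61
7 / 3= 2.33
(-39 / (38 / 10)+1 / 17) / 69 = -0.15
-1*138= -138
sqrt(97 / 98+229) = sqrt(45078) / 14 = 15.17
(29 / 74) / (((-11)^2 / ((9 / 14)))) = 261 / 125356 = 0.00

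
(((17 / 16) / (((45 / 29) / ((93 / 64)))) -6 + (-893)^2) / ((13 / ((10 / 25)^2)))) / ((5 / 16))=942210751 / 30000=31407.03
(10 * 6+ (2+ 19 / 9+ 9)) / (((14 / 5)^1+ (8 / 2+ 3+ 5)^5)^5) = 1028125 / 13415847754057150470143172365808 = 0.00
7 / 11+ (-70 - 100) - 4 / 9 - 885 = -104426 / 99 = -1054.81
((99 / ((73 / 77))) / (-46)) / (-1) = 2.27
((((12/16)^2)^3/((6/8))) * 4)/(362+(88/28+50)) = 1701/743936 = 0.00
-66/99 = -2/3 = -0.67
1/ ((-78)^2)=1/ 6084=0.00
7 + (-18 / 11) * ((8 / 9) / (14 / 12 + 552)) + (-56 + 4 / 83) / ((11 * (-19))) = 418284895 / 57574693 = 7.27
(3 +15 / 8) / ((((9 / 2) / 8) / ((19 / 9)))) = 494 / 27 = 18.30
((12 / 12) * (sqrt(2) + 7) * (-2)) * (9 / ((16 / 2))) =-63 / 4 - 9 * sqrt(2) / 4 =-18.93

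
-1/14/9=-0.01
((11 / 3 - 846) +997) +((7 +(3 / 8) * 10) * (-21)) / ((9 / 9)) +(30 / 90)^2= -2555 / 36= -70.97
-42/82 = -21/41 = -0.51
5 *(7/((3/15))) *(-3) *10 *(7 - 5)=-10500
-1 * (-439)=439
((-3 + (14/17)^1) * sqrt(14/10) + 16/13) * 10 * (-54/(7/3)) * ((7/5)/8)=-648/13 + 2997 * sqrt(35)/170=54.45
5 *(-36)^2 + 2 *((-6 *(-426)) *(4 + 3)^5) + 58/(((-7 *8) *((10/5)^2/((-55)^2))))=9623385043/112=85923080.74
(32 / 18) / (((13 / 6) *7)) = 32 / 273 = 0.12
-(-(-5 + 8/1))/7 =3/7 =0.43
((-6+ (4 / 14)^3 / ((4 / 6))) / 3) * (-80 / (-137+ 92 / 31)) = -338272 / 285033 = -1.19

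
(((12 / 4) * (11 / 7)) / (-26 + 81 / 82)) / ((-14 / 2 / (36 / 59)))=97416 / 5929441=0.02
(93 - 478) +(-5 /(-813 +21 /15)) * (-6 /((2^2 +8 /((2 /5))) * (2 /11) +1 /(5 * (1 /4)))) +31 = -354.01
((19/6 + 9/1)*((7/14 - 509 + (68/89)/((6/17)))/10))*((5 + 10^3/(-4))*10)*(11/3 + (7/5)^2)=204070758101/24030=8492332.84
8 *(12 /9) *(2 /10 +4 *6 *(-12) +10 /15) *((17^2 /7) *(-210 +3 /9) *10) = 50107569088 /189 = 265119413.16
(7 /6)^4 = 2401 /1296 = 1.85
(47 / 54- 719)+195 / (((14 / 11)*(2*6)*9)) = -1083667 / 1512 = -716.71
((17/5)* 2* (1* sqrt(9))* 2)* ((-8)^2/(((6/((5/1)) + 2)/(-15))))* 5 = -61200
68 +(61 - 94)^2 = 1157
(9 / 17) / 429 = 0.00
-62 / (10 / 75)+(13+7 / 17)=-7677 / 17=-451.59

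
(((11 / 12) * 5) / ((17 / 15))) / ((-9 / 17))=-275 / 36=-7.64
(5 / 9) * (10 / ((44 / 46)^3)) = 304175 / 47916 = 6.35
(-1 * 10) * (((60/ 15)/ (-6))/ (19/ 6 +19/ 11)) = 440/ 323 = 1.36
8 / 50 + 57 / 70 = 341 / 350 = 0.97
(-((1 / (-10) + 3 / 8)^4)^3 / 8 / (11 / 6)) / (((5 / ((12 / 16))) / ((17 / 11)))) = -3968425963953 / 1342177280000000000000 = -0.00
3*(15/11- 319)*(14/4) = -36687/11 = -3335.18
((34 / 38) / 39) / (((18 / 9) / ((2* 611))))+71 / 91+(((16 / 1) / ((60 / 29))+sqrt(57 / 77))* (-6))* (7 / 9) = -1656556 / 77805- 2* sqrt(4389) / 33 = -25.31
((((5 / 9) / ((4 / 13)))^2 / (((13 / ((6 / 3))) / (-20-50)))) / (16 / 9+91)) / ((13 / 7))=-0.20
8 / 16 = 1 / 2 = 0.50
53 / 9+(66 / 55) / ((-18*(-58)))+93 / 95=6.87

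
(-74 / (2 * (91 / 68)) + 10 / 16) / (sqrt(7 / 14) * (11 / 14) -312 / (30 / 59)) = 5410075 * sqrt(2) / 191866770316 + 162498980 / 3689745583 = 0.04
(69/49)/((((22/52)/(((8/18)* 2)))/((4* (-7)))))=-19136/231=-82.84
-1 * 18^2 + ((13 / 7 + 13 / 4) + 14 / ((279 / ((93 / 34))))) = -455183 / 1428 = -318.76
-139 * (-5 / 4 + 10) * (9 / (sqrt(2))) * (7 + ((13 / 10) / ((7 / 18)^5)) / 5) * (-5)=19044494667 * sqrt(2) / 19208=1402175.27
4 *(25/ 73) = 1.37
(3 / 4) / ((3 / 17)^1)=17 / 4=4.25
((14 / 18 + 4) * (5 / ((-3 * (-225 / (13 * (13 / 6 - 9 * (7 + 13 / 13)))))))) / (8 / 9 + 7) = -234221 / 57510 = -4.07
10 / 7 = 1.43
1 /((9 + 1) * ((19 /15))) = 3 /38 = 0.08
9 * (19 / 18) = 19 / 2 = 9.50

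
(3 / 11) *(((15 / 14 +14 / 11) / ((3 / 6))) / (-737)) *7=-1083 / 89177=-0.01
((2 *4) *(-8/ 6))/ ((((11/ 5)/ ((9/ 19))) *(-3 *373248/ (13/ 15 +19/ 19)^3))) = 1372/ 102843675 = 0.00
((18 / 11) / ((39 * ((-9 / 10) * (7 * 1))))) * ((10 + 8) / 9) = -40 / 3003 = -0.01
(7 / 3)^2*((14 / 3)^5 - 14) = 26186678 / 2187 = 11973.79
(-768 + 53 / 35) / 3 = -255.50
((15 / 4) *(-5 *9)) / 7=-675 / 28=-24.11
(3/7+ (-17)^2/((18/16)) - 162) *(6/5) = 2402/21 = 114.38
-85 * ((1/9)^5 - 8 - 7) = 1275.00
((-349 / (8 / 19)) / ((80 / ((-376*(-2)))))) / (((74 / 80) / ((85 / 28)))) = -26490845 / 1036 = -25570.31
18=18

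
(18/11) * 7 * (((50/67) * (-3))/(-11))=2.33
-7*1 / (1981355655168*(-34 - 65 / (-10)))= 7 / 54487280517120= 0.00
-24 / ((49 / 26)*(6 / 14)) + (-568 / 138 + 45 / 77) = -176635 / 5313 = -33.25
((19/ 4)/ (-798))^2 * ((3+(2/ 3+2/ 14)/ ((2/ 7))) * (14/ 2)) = 5/ 3456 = 0.00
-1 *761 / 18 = -761 / 18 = -42.28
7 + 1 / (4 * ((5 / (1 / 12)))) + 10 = 17.00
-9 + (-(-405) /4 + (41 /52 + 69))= 4213 /26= 162.04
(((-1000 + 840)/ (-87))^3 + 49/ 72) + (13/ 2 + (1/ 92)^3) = 6871468575407/ 512768384064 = 13.40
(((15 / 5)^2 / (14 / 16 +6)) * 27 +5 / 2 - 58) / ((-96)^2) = -739 / 337920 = -0.00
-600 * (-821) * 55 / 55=492600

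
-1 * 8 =-8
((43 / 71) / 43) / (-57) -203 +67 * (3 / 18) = -517567 / 2698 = -191.83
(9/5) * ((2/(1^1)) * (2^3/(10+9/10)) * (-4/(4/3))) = -864/109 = -7.93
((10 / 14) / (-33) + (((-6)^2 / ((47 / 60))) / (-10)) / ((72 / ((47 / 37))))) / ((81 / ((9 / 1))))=-878 / 76923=-0.01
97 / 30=3.23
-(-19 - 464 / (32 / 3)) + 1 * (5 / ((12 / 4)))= 64.17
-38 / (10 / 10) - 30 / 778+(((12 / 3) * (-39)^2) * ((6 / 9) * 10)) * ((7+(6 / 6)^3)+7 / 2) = 181430363 / 389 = 466401.96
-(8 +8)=-16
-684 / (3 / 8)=-1824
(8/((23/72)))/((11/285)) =164160/253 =648.85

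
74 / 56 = 37 / 28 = 1.32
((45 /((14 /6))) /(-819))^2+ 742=301080823 /405769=742.00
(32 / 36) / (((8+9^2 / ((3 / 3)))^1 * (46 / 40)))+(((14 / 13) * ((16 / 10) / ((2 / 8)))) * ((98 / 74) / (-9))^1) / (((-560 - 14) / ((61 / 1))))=23507584 / 201844435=0.12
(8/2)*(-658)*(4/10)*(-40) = 42112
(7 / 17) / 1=7 / 17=0.41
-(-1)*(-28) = -28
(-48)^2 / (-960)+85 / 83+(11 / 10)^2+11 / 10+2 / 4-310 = -2561097 / 8300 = -308.57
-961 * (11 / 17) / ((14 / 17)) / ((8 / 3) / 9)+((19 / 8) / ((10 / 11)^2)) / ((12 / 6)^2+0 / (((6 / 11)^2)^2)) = -57067307 / 22400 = -2547.65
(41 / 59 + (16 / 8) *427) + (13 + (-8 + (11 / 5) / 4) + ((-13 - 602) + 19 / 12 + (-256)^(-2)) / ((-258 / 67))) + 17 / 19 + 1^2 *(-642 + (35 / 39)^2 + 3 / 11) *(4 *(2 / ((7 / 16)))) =-13194930275885217499 / 1233254427525120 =-10699.28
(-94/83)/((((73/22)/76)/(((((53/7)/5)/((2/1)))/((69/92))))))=-16659808/636195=-26.19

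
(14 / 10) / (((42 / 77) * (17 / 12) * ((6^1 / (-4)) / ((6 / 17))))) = -616 / 1445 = -0.43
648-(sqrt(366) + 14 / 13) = 627.79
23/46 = 1/2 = 0.50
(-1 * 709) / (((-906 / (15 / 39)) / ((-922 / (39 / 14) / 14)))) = -1634245 / 229671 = -7.12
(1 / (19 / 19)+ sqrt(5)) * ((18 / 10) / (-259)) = -9 * sqrt(5) / 1295 - 9 / 1295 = -0.02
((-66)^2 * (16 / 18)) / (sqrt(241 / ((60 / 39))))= 7744 * sqrt(15665) / 3133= 309.36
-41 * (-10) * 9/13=3690/13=283.85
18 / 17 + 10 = 188 / 17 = 11.06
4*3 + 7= 19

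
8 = 8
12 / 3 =4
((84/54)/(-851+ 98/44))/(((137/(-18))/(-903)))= -556248/2558201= -0.22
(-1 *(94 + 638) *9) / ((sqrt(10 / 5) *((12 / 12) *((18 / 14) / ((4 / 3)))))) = -3416 *sqrt(2) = -4830.95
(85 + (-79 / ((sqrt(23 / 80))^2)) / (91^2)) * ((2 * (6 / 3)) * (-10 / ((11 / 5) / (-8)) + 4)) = 2612824560 / 190463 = 13718.28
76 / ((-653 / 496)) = -37696 / 653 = -57.73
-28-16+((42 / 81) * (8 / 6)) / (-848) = -377791 / 8586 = -44.00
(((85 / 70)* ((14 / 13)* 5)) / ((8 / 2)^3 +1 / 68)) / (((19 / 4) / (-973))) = -22495760 / 1075191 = -20.92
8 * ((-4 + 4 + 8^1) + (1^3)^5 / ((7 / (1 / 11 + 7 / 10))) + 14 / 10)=5860 / 77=76.10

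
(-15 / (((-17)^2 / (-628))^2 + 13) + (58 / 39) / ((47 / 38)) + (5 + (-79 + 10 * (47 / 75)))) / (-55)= 1077119835076 / 875496446825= 1.23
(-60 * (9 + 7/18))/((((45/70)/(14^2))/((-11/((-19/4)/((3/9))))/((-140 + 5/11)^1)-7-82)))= 7222724371408/472473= 15287062.69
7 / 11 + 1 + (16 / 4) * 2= 106 / 11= 9.64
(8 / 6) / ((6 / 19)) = 38 / 9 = 4.22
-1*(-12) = 12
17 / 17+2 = 3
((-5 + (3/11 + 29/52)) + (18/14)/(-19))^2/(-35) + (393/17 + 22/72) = 710042153429723/30992371890480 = 22.91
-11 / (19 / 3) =-33 / 19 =-1.74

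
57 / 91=0.63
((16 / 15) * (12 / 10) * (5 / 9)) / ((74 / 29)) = 464 / 1665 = 0.28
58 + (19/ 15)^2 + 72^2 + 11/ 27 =3539708/ 675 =5244.01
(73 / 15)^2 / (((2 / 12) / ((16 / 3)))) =170528 / 225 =757.90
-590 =-590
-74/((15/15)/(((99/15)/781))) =-222/355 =-0.63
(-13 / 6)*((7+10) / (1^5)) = -221 / 6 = -36.83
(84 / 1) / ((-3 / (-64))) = 1792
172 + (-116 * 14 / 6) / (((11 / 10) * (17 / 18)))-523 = -611.53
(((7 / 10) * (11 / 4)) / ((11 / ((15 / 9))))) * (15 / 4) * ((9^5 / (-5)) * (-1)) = 413343 / 32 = 12916.97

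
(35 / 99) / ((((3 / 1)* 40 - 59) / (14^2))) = 1.14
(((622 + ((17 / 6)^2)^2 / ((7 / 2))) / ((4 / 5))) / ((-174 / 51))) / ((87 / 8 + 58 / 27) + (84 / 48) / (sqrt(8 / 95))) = -23951007685 / 1044325212 + 2222258445 * sqrt(190) / 2884326776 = -12.31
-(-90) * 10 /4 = 225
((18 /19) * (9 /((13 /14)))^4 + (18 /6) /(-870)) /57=1315686760061 /8970153270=146.67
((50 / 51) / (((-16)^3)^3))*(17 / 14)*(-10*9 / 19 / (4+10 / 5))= 0.00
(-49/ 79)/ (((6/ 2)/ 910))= -188.14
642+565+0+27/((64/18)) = 38867/32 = 1214.59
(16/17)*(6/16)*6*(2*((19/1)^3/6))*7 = 576156/17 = 33891.53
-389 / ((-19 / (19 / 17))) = 389 / 17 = 22.88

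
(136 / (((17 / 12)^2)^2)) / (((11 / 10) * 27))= 61440 / 54043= 1.14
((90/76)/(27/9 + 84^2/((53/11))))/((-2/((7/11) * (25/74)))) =-5565/64152968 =-0.00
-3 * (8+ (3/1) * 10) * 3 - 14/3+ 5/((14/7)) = -2065/6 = -344.17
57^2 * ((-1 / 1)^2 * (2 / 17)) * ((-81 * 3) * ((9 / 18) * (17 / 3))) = -263169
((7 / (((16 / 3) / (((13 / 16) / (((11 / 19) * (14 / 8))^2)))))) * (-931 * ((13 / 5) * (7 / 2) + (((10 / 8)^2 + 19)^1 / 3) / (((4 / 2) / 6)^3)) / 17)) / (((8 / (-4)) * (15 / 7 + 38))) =203599558617 / 1479723520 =137.59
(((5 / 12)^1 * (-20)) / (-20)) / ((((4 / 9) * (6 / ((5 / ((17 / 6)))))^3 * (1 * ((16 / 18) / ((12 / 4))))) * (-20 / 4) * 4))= -10125 / 2515456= -0.00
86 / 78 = 1.10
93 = 93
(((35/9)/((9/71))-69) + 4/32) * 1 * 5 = -123755/648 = -190.98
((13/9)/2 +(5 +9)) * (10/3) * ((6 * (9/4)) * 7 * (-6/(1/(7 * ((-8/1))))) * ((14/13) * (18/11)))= 392666400/143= 2745918.88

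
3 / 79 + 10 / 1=793 / 79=10.04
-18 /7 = -2.57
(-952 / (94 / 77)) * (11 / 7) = -57596 / 47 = -1225.45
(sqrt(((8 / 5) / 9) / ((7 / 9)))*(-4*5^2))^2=16000 / 7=2285.71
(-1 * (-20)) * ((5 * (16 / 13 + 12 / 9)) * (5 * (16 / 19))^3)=5120000000 / 267501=19140.12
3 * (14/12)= 7/2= 3.50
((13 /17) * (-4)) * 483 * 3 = -4432.24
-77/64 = -1.20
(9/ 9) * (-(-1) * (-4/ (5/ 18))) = -72/ 5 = -14.40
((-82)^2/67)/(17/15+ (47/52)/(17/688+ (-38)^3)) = 5499951239380/62109393357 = 88.55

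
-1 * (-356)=356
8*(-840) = -6720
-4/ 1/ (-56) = 1/ 14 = 0.07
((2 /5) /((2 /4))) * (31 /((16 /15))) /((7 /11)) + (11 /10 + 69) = 14929 /140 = 106.64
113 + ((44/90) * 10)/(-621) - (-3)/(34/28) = 10970459/95013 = 115.46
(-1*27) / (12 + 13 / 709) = -19143 / 8521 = -2.25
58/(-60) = -0.97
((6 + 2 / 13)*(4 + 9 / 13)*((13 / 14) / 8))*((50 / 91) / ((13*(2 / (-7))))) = -7625 / 15379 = -0.50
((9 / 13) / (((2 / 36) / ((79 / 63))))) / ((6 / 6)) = 1422 / 91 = 15.63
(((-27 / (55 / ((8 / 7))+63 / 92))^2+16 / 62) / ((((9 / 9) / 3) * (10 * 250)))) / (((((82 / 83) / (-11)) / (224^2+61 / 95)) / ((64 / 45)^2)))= -1047563608421877673984 / 1369560065476640625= -764.89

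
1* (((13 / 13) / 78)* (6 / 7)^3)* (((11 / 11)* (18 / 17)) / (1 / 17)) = 648 / 4459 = 0.15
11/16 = 0.69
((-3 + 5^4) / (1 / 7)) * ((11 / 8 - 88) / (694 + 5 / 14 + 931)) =-3520209 / 15170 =-232.05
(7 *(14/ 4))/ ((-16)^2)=49/ 512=0.10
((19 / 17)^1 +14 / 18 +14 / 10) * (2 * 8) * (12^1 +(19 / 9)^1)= 5122672 / 6885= 744.03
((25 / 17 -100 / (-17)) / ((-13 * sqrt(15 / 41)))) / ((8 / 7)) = -175 * sqrt(615) / 5304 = -0.82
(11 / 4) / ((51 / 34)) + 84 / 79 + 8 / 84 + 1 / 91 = 43175 / 14378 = 3.00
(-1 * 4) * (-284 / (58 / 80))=45440 / 29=1566.90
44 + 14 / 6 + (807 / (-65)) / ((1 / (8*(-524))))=10157867 / 195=52091.63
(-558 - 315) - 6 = -879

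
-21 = -21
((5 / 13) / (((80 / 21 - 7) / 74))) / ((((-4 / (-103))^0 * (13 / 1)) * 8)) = -3885 / 45292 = -0.09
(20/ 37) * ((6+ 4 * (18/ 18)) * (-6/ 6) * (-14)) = 2800/ 37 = 75.68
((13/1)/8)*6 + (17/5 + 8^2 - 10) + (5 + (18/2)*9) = 3063/20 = 153.15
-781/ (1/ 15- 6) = 11715/ 89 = 131.63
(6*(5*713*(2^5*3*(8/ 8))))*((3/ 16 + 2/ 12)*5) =3636300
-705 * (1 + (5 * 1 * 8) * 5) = -141705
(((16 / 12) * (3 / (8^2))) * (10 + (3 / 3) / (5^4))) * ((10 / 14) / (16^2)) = 893 / 512000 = 0.00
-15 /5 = -3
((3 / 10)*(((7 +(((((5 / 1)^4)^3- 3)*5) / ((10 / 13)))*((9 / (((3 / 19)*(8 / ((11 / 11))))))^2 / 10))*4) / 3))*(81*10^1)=417626582145147 / 160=2610166138407.17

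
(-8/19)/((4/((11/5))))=-22/95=-0.23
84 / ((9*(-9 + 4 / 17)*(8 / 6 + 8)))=-0.11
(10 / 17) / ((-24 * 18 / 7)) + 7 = 25669 / 3672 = 6.99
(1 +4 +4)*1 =9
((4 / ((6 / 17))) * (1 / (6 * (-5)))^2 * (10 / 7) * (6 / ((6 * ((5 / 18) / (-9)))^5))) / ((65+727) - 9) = -2007666 / 3171875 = -0.63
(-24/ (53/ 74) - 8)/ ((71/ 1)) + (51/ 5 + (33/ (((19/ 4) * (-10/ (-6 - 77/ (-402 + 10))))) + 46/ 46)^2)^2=9503406855189900843/ 7535650643987200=1261.13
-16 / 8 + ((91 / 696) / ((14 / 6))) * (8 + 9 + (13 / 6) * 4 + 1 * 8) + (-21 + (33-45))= -23047 / 696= -33.11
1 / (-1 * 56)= -1 / 56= -0.02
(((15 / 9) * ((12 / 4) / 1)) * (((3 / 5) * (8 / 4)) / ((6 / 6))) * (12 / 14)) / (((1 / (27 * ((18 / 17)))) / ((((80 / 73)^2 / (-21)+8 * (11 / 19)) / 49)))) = 56724318144 / 4132762067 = 13.73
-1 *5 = -5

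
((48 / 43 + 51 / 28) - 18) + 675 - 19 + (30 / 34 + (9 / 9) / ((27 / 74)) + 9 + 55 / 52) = 1175738674 / 1796067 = 654.62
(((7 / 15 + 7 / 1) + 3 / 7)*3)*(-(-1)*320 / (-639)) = -53056 / 4473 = -11.86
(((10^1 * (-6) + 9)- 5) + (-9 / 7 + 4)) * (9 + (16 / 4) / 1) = -4849 / 7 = -692.71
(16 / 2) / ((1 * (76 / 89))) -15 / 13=2029 / 247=8.21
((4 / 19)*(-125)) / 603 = -500 / 11457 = -0.04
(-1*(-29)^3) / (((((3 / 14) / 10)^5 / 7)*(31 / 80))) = 734551414016000000 / 7533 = 97511139521571.75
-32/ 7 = -4.57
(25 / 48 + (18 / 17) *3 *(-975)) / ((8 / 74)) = -93490675 / 3264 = -28642.98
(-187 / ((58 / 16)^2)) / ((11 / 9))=-9792 / 841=-11.64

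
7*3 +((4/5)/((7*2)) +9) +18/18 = 1087/35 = 31.06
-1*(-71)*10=710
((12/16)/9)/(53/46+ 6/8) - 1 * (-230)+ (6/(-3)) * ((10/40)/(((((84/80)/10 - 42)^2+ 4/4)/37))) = 8483629846493/36880011525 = 230.03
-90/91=-0.99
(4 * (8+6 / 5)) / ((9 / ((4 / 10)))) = 368 / 225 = 1.64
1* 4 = 4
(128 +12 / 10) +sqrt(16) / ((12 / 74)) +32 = 2788 / 15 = 185.87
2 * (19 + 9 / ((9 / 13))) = 64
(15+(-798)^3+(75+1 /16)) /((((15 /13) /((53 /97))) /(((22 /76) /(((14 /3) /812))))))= -1787057328005521 /147440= -12120573304.43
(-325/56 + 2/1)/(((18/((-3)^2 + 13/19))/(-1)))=1633/798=2.05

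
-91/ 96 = -0.95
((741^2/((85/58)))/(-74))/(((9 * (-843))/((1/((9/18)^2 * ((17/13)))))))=92001572/45070995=2.04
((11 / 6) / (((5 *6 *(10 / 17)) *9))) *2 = 187 / 8100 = 0.02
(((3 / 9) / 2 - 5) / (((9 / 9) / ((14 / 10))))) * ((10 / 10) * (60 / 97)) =-406 / 97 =-4.19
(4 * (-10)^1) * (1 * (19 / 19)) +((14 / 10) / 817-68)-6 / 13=-5759759 / 53105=-108.46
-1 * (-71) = 71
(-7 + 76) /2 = 69 /2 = 34.50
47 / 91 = 0.52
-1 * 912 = -912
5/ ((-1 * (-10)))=0.50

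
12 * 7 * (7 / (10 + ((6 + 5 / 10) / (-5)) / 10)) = 2800 / 47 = 59.57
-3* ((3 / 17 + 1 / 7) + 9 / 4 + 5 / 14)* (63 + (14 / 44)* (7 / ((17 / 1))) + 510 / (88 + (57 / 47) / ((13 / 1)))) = -165656063271 / 273775480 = -605.08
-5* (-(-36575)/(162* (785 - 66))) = -182875/116478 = -1.57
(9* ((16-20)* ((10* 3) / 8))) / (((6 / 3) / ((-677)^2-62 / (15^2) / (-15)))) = -1546860437 / 50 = -30937208.74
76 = 76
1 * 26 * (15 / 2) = 195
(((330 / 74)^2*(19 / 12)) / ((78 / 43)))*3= 7414275 / 142376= 52.08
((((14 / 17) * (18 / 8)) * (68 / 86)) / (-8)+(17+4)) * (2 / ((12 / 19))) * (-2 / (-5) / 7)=6479 / 1720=3.77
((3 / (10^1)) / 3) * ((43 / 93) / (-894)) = -0.00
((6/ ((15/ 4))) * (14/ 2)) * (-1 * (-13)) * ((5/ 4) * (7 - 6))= 182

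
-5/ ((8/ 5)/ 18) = -225/ 4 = -56.25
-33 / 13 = -2.54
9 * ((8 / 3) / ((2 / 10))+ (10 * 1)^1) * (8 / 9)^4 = 131.10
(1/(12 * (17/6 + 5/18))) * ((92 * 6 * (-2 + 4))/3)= 69/7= 9.86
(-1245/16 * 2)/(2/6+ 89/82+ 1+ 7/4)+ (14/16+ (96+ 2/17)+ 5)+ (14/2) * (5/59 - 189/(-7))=254.25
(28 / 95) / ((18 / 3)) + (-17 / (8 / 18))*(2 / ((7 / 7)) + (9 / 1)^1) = -479599 / 1140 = -420.70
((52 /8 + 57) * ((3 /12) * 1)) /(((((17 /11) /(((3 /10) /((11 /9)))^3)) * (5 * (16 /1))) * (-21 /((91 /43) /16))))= -10832211 /905738240000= -0.00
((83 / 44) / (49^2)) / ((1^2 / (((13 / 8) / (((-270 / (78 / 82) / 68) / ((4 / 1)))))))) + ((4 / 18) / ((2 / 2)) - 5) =-4.78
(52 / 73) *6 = 312 / 73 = 4.27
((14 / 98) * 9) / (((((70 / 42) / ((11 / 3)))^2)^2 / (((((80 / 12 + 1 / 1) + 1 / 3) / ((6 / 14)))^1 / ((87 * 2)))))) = 58564 / 18125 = 3.23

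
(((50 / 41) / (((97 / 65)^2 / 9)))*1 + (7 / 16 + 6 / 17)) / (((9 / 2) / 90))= 3000401675 / 26232292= 114.38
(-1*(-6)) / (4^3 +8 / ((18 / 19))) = 27 / 326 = 0.08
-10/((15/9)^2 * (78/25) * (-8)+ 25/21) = 70/477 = 0.15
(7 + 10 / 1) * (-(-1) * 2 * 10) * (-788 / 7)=-267920 / 7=-38274.29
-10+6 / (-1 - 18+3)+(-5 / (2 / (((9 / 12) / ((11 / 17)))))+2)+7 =-47 / 11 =-4.27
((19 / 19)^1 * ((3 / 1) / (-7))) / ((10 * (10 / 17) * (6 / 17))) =-289 / 1400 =-0.21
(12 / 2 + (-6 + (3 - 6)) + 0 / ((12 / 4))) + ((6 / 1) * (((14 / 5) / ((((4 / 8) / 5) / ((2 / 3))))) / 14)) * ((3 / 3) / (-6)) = -13 / 3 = -4.33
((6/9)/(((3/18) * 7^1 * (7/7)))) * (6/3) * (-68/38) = -272/133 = -2.05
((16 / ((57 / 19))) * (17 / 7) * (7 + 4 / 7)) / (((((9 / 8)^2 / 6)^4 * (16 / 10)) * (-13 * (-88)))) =302325432320 / 11171421261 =27.06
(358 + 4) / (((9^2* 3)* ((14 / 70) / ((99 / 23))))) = 19910 / 621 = 32.06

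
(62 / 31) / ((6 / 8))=8 / 3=2.67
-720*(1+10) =-7920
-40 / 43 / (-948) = 10 / 10191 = 0.00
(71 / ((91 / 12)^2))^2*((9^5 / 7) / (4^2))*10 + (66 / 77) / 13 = 3857783126622 / 480024727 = 8036.63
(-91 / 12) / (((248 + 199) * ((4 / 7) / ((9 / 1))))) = -637 / 2384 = -0.27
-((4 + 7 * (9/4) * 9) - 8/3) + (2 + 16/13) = -21817/156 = -139.85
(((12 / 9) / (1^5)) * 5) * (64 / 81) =1280 / 243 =5.27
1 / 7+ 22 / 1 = 155 / 7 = 22.14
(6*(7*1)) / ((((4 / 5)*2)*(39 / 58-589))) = -3045 / 68246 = -0.04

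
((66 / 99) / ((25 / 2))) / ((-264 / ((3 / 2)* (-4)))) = 1 / 825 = 0.00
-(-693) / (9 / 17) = 1309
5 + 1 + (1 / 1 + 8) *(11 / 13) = 177 / 13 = 13.62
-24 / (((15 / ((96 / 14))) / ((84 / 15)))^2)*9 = -884736 / 625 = -1415.58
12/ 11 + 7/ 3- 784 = -25759/ 33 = -780.58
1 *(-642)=-642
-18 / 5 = -3.60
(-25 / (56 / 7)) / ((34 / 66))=-825 / 136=-6.07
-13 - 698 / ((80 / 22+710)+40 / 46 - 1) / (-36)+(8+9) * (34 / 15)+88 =1844964191 / 16246530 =113.56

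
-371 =-371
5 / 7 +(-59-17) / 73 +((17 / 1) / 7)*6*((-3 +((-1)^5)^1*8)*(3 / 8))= -123527 / 2044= -60.43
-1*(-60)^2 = -3600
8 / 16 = 1 / 2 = 0.50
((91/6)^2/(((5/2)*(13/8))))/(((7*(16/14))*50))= 637/4500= 0.14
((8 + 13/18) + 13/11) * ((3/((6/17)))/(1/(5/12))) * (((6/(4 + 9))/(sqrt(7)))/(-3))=-166685 * sqrt(7)/216216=-2.04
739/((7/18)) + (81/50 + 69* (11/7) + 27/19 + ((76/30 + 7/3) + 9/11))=442727249/219450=2017.44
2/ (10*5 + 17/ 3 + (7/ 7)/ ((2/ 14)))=3/ 94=0.03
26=26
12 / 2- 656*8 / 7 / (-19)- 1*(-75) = 16021 / 133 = 120.46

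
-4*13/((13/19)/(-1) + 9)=-494/79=-6.25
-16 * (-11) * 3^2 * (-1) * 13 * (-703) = 14476176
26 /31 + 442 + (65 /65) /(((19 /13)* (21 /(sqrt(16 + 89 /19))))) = 13* sqrt(7467) /7581 + 13728 /31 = 442.99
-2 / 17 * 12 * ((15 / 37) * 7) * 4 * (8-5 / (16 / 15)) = -33390 / 629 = -53.08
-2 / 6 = -1 / 3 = -0.33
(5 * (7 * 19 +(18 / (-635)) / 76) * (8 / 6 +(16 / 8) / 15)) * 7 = 247114637 / 36195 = 6827.31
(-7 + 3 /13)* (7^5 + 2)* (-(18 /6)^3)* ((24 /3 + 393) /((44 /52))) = 1455928344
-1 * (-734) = 734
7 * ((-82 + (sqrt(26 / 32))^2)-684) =-85701 / 16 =-5356.31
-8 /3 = -2.67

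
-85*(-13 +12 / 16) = 1041.25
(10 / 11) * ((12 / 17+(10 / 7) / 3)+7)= 29210 / 3927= 7.44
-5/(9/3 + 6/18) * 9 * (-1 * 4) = 54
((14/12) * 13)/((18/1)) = 0.84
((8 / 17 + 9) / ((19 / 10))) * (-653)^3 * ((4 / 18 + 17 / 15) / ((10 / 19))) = -2734609101217 / 765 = -3574652419.89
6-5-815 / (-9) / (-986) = 8059 / 8874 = 0.91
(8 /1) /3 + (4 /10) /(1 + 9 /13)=479 /165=2.90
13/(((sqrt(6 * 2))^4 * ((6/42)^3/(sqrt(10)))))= 4459 * sqrt(10)/144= 97.92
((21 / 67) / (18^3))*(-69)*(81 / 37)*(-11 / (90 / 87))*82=2105719 / 297480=7.08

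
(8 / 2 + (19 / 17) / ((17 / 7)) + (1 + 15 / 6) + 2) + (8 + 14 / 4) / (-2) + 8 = 14115 / 1156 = 12.21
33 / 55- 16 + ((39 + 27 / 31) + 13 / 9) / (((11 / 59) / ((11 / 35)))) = 54.25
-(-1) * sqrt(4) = 2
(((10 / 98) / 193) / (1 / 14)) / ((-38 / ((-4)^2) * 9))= -80 / 231021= -0.00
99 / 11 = 9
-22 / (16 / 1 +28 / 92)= -506 / 375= -1.35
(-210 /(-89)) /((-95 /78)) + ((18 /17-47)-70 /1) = -3388653 /28747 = -117.88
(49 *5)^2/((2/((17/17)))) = 60025/2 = 30012.50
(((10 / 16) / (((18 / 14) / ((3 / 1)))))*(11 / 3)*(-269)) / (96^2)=-0.16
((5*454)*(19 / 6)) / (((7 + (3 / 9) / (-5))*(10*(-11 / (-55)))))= 107825 / 208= 518.39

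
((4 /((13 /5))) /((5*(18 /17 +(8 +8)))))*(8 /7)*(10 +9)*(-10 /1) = -10336 /2639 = -3.92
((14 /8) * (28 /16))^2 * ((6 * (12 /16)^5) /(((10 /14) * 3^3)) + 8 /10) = 5371037 /655360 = 8.20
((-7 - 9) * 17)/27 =-272/27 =-10.07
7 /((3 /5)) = 35 /3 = 11.67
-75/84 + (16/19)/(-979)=-465473/520828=-0.89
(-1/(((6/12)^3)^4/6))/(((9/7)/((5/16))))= -17920/3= -5973.33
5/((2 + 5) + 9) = 0.31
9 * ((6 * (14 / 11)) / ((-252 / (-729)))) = 2187 / 11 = 198.82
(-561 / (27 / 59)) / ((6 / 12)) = -22066 / 9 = -2451.78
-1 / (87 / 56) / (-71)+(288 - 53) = 1451651 / 6177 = 235.01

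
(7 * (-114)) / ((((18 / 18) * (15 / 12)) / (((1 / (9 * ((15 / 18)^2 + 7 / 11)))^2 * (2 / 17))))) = -12359424 / 23606965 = -0.52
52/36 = 13/9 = 1.44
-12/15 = -4/5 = -0.80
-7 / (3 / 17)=-119 / 3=-39.67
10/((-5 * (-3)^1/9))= 6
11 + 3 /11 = 124 /11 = 11.27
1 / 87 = 0.01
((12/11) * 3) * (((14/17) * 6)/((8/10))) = 3780/187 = 20.21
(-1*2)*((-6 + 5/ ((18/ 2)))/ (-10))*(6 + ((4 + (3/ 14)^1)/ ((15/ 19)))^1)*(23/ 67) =-383341/ 90450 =-4.24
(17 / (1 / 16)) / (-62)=-136 / 31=-4.39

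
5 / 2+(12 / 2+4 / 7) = 127 / 14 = 9.07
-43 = -43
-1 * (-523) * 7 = 3661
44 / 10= 22 / 5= 4.40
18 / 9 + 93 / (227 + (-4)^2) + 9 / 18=467 / 162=2.88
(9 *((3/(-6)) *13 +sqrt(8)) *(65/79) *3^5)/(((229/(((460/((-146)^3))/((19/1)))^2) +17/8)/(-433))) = 42330077185500/31626921059017503223-13024639134000 *sqrt(2)/31626921059017503223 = 0.00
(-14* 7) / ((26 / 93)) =-4557 / 13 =-350.54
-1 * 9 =-9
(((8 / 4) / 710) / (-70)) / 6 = -1 / 149100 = -0.00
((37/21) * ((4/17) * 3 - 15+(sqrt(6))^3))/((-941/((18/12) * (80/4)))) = 89910/111979 - 2220 * sqrt(6)/6587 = -0.02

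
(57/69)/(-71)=-0.01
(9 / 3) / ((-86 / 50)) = -75 / 43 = -1.74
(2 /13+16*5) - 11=899 /13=69.15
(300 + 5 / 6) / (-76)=-95 / 24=-3.96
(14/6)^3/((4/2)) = 343/54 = 6.35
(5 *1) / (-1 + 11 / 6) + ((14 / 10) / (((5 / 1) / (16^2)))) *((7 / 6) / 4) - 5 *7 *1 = -607 / 75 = -8.09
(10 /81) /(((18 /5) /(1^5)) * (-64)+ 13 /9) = -50 /92727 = -0.00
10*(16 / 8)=20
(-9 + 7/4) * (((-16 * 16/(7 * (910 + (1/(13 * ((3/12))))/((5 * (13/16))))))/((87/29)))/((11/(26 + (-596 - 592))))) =-130170560/12688731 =-10.26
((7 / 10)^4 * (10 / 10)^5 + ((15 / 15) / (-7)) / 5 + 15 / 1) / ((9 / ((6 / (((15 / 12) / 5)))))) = 1064807 / 26250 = 40.56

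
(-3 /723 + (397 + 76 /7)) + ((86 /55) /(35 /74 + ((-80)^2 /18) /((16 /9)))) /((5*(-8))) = 130557045581 /320108250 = 407.85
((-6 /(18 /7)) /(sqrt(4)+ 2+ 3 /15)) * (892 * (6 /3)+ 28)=-3020 /3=-1006.67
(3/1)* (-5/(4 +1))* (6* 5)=-90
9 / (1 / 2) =18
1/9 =0.11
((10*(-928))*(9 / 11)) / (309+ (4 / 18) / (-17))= -2555712 / 104005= -24.57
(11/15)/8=11/120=0.09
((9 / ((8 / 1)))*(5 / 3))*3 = 45 / 8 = 5.62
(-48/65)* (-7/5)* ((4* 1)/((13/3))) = 4032/4225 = 0.95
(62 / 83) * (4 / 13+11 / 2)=4681 / 1079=4.34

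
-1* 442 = -442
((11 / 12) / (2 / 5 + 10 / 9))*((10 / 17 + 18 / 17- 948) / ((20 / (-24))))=199089 / 289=688.89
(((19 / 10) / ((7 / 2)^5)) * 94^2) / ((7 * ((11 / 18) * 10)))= 24175296 / 32353475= 0.75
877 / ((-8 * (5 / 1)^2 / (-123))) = 107871 / 200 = 539.36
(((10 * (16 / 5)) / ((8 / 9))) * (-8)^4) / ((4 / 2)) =73728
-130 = -130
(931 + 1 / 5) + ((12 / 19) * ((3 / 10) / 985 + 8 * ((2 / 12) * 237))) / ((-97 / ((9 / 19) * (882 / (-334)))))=26893248836082 / 28800607075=933.77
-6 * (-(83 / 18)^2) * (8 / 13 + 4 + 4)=1099.10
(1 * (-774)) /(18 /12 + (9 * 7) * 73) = -516 /3067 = -0.17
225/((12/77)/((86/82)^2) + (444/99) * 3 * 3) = 10677975/1922288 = 5.55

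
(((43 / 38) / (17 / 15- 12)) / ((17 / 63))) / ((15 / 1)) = -2709 / 105298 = -0.03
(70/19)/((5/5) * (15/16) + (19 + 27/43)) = 48160/268831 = 0.18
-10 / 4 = -5 / 2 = -2.50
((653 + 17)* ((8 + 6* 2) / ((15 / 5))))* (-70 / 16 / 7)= -8375 / 3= -2791.67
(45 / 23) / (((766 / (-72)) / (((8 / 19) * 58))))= -751680 / 167371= -4.49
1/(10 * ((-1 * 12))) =-0.01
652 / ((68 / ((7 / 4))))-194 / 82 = 40185 / 2788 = 14.41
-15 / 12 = -5 / 4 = -1.25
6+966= 972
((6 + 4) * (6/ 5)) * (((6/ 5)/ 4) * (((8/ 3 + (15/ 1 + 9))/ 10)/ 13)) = 48/ 65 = 0.74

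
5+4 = 9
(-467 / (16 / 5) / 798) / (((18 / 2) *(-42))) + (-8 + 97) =429543391 / 4826304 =89.00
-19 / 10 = -1.90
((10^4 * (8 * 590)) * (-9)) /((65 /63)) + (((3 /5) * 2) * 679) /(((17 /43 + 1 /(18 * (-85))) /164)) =-138873560824656 /337571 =-411390672.85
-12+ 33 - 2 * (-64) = 149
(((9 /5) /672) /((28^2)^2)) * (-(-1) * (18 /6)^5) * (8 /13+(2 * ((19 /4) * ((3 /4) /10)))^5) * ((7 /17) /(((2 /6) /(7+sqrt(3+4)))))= 74437599672567 * sqrt(7) /71218745049088000000+74437599672567 /10174106435584000000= 0.00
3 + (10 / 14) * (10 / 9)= 239 / 63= 3.79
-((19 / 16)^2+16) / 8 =-4457 / 2048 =-2.18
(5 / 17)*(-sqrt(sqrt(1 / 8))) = -0.17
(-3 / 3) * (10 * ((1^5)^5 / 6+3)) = -95 / 3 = -31.67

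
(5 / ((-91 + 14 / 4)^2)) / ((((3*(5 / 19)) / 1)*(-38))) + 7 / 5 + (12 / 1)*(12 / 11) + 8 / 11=15379853 / 1010625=15.22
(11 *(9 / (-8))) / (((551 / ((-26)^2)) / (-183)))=3061773 / 1102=2778.38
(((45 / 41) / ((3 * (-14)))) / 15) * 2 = -1 / 287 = -0.00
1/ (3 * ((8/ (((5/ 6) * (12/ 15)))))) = 1/ 36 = 0.03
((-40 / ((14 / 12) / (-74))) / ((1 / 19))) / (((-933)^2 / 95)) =10685600 / 2031141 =5.26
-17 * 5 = -85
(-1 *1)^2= 1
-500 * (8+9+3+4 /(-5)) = -9600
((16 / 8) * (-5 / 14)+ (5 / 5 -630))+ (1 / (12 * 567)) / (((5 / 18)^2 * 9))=-425057 / 675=-629.71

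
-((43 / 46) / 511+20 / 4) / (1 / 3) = -352719 / 23506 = -15.01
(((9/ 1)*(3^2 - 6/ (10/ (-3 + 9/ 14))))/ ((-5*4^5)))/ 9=-729/ 358400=-0.00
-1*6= -6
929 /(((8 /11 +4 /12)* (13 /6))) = 404.27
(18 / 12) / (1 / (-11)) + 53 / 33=-983 / 66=-14.89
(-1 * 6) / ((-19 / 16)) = 96 / 19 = 5.05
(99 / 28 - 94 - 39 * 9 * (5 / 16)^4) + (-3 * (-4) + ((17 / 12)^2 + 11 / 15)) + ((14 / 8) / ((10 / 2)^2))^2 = -204029534273 / 2580480000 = -79.07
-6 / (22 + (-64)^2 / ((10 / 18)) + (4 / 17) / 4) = -170 / 209521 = -0.00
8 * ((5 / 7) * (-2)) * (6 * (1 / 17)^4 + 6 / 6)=-6682160 / 584647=-11.43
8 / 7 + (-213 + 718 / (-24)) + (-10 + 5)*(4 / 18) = -61207 / 252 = -242.88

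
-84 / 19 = -4.42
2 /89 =0.02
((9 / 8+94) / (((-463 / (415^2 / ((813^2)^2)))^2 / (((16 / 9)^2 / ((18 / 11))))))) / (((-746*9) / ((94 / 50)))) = -3734371887855400 / 100130230601700891801824431758206997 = -0.00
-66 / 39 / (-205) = 22 / 2665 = 0.01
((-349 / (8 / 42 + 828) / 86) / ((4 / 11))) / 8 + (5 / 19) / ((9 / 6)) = 474032557 / 2728178688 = 0.17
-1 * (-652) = 652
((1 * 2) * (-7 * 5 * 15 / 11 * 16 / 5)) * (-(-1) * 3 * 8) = -80640 / 11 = -7330.91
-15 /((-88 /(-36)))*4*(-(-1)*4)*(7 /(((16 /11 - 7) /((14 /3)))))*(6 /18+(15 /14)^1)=49560 /61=812.46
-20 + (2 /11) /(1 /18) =-184 /11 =-16.73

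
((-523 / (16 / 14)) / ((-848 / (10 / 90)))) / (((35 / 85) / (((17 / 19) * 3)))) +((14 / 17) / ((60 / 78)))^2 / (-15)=4392797599 / 13969104000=0.31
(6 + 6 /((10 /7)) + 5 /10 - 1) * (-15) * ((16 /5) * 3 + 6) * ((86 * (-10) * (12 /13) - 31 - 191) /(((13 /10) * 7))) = 253381.05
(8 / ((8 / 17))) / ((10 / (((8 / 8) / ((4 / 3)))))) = 1.28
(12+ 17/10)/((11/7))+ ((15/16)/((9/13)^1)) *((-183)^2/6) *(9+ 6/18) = 93129533/1320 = 70552.68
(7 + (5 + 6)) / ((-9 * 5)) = -2 / 5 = -0.40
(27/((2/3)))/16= 2.53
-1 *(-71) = 71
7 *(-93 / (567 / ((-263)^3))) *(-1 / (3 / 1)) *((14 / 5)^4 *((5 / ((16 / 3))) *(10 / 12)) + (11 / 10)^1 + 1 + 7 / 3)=-2218519727438 / 6075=-365188432.50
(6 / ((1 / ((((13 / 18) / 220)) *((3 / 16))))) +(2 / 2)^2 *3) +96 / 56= 116251 / 24640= 4.72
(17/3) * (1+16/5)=119/5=23.80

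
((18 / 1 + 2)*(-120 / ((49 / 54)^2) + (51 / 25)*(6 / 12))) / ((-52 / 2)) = 17373549 / 156065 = 111.32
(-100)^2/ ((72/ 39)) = 16250/ 3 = 5416.67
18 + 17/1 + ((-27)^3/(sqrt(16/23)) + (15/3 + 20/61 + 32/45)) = 112652/2745-19683 * sqrt(23)/4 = -23558.05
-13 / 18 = -0.72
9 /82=0.11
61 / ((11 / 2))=122 / 11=11.09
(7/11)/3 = 7/33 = 0.21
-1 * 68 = -68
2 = 2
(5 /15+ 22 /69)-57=-1296 /23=-56.35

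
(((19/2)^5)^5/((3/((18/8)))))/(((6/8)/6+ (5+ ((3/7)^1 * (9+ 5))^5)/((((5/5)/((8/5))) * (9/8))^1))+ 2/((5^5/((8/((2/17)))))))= 7853329323696607554651435867417103125/41774561804419072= 187993098777779459930.79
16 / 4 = 4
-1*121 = -121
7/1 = 7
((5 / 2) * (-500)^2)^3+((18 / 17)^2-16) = 70556640624999995700 / 289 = 244140624999999985.12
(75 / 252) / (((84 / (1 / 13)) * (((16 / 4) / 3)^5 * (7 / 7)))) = 675 / 10436608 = 0.00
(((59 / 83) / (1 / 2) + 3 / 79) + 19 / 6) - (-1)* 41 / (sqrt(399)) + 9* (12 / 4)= 41* sqrt(399) / 399 + 1244243 / 39342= 33.68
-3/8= -0.38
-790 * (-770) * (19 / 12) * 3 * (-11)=-31783675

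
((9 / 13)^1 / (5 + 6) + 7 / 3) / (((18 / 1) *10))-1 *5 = -96268 / 19305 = -4.99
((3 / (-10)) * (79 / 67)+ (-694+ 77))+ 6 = -409607 / 670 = -611.35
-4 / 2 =-2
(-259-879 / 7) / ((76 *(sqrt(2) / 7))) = -673 *sqrt(2) / 38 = -25.05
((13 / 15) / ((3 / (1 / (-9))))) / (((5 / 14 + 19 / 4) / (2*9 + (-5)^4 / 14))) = -1754 / 4455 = -0.39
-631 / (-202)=631 / 202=3.12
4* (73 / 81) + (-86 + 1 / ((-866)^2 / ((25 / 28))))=-140145775607 / 1700900208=-82.40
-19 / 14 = -1.36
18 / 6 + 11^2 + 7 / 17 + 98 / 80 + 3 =87473 / 680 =128.64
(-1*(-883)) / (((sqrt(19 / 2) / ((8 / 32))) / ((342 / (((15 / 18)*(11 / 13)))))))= 309933*sqrt(38) / 55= 34737.37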